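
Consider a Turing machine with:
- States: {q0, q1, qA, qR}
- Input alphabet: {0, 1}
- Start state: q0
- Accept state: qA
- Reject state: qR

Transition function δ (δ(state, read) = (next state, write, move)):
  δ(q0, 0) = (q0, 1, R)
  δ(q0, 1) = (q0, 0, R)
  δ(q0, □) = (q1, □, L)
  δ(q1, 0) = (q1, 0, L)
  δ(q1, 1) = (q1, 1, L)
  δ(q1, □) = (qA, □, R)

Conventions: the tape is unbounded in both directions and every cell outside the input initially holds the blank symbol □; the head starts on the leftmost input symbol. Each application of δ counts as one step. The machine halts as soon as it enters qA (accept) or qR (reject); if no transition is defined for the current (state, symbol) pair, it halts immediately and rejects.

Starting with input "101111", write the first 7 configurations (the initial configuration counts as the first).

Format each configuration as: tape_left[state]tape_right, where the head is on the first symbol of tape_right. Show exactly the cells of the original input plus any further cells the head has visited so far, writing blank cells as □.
Step 0: [q0]101111 (head at position 0)
Step 1: δ(q0, 1) = (q0, 0, R)  ⊢  0[q0]01111 (head at position 1)
Step 2: δ(q0, 0) = (q0, 1, R)  ⊢  01[q0]1111 (head at position 2)
Step 3: δ(q0, 1) = (q0, 0, R)  ⊢  010[q0]111 (head at position 3)
Step 4: δ(q0, 1) = (q0, 0, R)  ⊢  0100[q0]11 (head at position 4)
Step 5: δ(q0, 1) = (q0, 0, R)  ⊢  01000[q0]1 (head at position 5)
Step 6: δ(q0, 1) = (q0, 0, R)  ⊢  010000[q0]□ (head at position 6)

Final answer: [q0]101111 ⊢ 0[q0]01111 ⊢ 01[q0]1111 ⊢ 010[q0]111 ⊢ 0100[q0]11 ⊢ 01000[q0]1 ⊢ 010000[q0]□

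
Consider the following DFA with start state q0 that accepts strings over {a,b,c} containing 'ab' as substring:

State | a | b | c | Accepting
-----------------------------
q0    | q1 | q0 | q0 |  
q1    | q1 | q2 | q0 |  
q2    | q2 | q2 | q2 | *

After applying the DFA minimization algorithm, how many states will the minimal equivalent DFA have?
All 3 states are reachable from q0, so none can be removed as unreachable.
Table-filling: first mark every (accepting, non-accepting) pair as distinguishable (accepting: {q2}; non-accepting: {q0, q1}).
Round 1: (q0, q1) on 'b' go to q0 and q2, already distinguishable → mark.
Every pair of states is distinguishable, so the DFA is already minimal.
Equivalence classes: {q0}, {q1}, {q2} → 3 states.

Final answer: 3 states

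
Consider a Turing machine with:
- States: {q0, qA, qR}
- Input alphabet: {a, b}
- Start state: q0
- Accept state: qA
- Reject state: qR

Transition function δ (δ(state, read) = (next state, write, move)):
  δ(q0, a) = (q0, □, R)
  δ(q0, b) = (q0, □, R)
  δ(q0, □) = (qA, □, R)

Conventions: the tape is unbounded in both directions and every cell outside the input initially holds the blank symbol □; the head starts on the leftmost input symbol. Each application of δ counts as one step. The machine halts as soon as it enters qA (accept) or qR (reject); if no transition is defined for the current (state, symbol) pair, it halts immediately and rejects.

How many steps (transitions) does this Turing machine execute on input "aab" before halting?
Step 0: [q0]aab (head at position 0)
Step 1: δ(q0, a) = (q0, □, R)  ⊢  □[q0]ab (head at position 1)
Step 2: δ(q0, a) = (q0, □, R)  ⊢  □□[q0]b (head at position 2)
Step 3: δ(q0, b) = (q0, □, R)  ⊢  □□□[q0]□ (head at position 3)
Step 4: δ(q0, □) = (qA, □, R)  ⊢  □□□□[qA]□ (head at position 4)
The machine is in qA, so it halts and accepts.
Number of transitions executed: 4.

Final answer: 4 steps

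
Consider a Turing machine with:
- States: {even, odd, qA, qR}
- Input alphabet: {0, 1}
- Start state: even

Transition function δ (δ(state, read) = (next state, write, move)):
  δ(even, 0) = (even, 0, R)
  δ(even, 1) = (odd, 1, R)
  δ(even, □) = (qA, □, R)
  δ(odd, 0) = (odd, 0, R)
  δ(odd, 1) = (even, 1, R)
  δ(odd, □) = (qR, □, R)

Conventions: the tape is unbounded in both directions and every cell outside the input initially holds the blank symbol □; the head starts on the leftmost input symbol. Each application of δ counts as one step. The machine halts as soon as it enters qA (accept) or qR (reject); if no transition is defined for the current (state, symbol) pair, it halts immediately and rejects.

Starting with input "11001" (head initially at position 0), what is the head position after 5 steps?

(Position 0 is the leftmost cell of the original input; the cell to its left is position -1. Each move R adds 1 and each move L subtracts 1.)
Step 0: [even]11001 (head at position 0)
Step 1: δ(even, 1) = (odd, 1, R)  ⊢  1[odd]1001 (head at position 1)
Step 2: δ(odd, 1) = (even, 1, R)  ⊢  11[even]001 (head at position 2)
Step 3: δ(even, 0) = (even, 0, R)  ⊢  110[even]01 (head at position 3)
Step 4: δ(even, 0) = (even, 0, R)  ⊢  1100[even]1 (head at position 4)
Step 5: δ(even, 1) = (odd, 1, R)  ⊢  11001[odd]□ (head at position 5)
Head position after 5 steps: 5

Final answer: Position 5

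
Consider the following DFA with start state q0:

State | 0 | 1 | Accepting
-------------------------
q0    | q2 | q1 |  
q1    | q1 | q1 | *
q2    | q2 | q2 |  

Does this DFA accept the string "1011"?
Start in q0.
Read '1': q0 → q1
Read '0': q1 → q1
Read '1': q1 → q1
Read '1': q1 → q1
Final state q1 is accepting, so the string is accepted.

Final answer: Yes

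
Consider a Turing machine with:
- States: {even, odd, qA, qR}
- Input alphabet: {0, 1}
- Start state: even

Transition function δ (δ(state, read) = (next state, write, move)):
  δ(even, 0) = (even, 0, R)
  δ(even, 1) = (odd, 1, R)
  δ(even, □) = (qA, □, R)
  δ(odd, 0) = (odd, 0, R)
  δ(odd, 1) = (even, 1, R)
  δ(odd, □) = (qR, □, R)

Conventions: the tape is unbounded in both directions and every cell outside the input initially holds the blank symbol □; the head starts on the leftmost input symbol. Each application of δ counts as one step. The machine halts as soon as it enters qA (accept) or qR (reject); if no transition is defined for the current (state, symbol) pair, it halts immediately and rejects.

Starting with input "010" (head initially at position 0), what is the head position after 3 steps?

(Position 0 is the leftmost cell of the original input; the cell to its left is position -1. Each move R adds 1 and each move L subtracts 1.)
Step 0: [even]010 (head at position 0)
Step 1: δ(even, 0) = (even, 0, R)  ⊢  0[even]10 (head at position 1)
Step 2: δ(even, 1) = (odd, 1, R)  ⊢  01[odd]0 (head at position 2)
Step 3: δ(odd, 0) = (odd, 0, R)  ⊢  010[odd]□ (head at position 3)
Head position after 3 steps: 3

Final answer: Position 3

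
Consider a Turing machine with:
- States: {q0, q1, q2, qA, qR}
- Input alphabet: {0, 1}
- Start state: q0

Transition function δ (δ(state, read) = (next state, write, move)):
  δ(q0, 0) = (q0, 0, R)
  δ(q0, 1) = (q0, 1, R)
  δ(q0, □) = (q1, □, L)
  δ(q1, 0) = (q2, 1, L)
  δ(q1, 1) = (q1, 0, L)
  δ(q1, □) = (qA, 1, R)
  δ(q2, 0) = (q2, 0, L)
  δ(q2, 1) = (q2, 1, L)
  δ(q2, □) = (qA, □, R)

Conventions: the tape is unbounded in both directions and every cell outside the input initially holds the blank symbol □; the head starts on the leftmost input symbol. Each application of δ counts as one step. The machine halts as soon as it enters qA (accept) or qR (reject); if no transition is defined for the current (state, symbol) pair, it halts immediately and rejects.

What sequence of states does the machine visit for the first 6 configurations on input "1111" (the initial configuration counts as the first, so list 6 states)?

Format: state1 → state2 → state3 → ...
Step 0: [q0]1111 (head at position 0)
Step 1: δ(q0, 1) = (q0, 1, R)  ⊢  1[q0]111 (head at position 1)
Step 2: δ(q0, 1) = (q0, 1, R)  ⊢  11[q0]11 (head at position 2)
Step 3: δ(q0, 1) = (q0, 1, R)  ⊢  111[q0]1 (head at position 3)
Step 4: δ(q0, 1) = (q0, 1, R)  ⊢  1111[q0]□ (head at position 4)
Step 5: δ(q0, □) = (q1, □, L)  ⊢  111[q1]1□ (head at position 3)
Reading off the states of these 6 configurations: q0 → q0 → q0 → q0 → q0 → q1

Final answer: q0 → q0 → q0 → q0 → q0 → q1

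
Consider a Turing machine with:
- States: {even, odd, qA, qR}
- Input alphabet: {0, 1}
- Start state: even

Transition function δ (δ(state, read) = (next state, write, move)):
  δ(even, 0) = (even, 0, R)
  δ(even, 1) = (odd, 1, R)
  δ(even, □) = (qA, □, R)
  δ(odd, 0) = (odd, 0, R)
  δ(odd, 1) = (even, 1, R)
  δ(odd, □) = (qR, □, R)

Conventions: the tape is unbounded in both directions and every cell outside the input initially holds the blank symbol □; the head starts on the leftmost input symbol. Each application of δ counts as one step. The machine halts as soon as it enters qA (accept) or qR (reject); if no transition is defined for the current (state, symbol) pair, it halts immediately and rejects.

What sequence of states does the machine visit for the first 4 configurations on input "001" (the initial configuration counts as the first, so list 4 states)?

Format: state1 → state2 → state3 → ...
Step 0: [even]001 (head at position 0)
Step 1: δ(even, 0) = (even, 0, R)  ⊢  0[even]01 (head at position 1)
Step 2: δ(even, 0) = (even, 0, R)  ⊢  00[even]1 (head at position 2)
Step 3: δ(even, 1) = (odd, 1, R)  ⊢  001[odd]□ (head at position 3)
Reading off the states of these 4 configurations: even → even → even → odd

Final answer: even → even → even → odd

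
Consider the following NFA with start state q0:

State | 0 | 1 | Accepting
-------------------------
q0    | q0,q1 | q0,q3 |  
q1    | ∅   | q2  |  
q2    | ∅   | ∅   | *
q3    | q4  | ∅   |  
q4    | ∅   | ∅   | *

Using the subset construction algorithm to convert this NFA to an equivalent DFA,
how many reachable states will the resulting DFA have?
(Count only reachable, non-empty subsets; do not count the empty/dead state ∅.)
Start subset: {q0}
{q0}: on 0 → {q0, q1}, on 1 → {q0, q3}
{q0, q1}: on 0 → {q0, q1}, on 1 → {q0, q2, q3}
{q0, q3}: on 0 → {q0, q1, q4}, on 1 → {q0, q3}
{q0, q2, q3}: on 0 → {q0, q1, q4}, on 1 → {q0, q3}
{q0, q1, q4}: on 0 → {q0, q1}, on 1 → {q0, q2, q3}
Reachable non-empty subsets: {q0}, {q0, q1}, {q0, q3}, {q0, q2, q3}, {q0, q1, q4} — 5 in total.

Final answer: 5 states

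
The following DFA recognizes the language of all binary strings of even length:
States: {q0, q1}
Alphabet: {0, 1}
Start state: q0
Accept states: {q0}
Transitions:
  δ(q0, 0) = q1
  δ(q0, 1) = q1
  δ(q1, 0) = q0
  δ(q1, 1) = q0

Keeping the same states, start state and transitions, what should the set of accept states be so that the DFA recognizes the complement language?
The DFA is complete (every state has a transition on every symbol), so the complement
is recognized by the same DFA with accepting and non-accepting states swapped.
Original accept states: {q0}
Complement accept states = All states - Original accept states
= {q0, q1} - {q0}
= {q1}
Complement language: strings of ODD length

Final answer: {q1}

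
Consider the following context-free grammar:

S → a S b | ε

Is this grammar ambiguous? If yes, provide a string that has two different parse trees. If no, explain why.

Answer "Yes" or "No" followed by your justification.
At every step exactly one production applies: if the remaining string to generate is non-empty it starts with a and ends with b, forcing S → a S b; if it is empty, S → ε is forced. Hence each string a^n b^n has exactly one derivation (S → a S b applied n times, then S → ε) and one parse tree.

Final answer: No - the grammar is unambiguous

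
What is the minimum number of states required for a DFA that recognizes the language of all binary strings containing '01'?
Language: binary strings containing '01'
Lower bound (Myhill–Nerode): the prefixes ε, 0, 01 are pairwise distinguishable:
  ε vs 01: suffix ε distinguishes them (ε is rejected, 01 is accepted)
  0 vs 01: suffix ε distinguishes them (0 is rejected, 01 is accepted)
  ε vs 0: suffix 1 distinguishes them (ε·1 = 1 is rejected, 0·1 = 01 is accepted)
So any DFA needs at least 3 states.
Upper bound: a DFA with 3 states exists (one state per class above: 'no progress', 'last symbol 0', and 'seen 01' (accepting sink)).
Minimum states: 3

Final answer: 3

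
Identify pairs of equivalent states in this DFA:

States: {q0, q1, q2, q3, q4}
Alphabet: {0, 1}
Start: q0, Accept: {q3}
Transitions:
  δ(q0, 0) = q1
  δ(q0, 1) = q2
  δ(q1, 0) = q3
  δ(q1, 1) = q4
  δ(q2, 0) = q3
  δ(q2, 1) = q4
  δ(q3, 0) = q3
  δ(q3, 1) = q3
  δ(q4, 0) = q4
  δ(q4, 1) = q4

Using the table-filling algorithm:
Round 0 – mark pairs where exactly one state is accepting: (q0,q3), (q1,q3), (q2,q3), (q3,q4)
Round 1 – newly marked: (q0,q1) [on 0: q1 vs q3, already marked]; (q0,q2) [on 0: q1 vs q3, already marked]; (q1,q4) [on 0: q3 vs q4, already marked]; (q2,q4) [on 0: q3 vs q4, already marked]
Round 2 – newly marked: (q0,q4) [on 0: q1 vs q4, already marked]
No further pairs can be marked.
(q1, q2) unmarked: δ(q1,0)=q3, δ(q2,0)=q3; δ(q1,1)=q4, δ(q2,1)=q4 → equivalent
Equivalent pairs: (q1, q2)

Final answer: Equivalent pairs: (q1, q2)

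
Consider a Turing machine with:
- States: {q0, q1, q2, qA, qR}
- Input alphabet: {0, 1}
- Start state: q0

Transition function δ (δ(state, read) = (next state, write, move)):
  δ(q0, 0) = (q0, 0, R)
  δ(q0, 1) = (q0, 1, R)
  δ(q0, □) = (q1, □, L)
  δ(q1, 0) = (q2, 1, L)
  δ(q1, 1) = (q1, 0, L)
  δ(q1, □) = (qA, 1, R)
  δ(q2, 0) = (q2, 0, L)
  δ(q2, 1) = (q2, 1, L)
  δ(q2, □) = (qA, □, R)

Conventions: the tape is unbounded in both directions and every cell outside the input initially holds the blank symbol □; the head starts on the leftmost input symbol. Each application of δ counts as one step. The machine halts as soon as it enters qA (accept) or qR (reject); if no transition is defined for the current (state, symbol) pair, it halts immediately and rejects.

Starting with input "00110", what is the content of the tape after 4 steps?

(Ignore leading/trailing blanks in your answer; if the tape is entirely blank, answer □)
Step 0: [q0]00110 (head at position 0)
Step 1: δ(q0, 0) = (q0, 0, R)  ⊢  0[q0]0110 (head at position 1)
Step 2: δ(q0, 0) = (q0, 0, R)  ⊢  00[q0]110 (head at position 2)
Step 3: δ(q0, 1) = (q0, 1, R)  ⊢  001[q0]10 (head at position 3)
Step 4: δ(q0, 1) = (q0, 1, R)  ⊢  0011[q0]0 (head at position 4)
Tape after 4 steps (ignoring surrounding blanks): 00110

Final answer: Tape: 00110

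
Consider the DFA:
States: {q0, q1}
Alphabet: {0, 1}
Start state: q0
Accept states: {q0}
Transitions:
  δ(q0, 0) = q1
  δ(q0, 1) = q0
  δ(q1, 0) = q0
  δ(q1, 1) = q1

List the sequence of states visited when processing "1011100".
Starting at q0
Read '1': q0 -> q0
Read '0': q0 -> q1
Read '1': q1 -> q1
Read '1': q1 -> q1
Read '1': q1 -> q1
Read '0': q1 -> q0
Read '0': q0 -> q1

Final answer: q0 -> q0 -> q1 -> q1 -> q1 -> q1 -> q0 -> q1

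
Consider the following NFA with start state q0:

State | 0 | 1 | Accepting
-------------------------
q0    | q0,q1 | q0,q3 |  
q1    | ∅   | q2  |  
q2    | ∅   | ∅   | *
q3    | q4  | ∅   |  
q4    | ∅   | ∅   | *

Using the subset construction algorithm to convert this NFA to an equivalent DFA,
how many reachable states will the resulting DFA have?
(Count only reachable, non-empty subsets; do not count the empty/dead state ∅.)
Start subset: {q0}
{q0}: on 0 → {q0, q1}, on 1 → {q0, q3}
{q0, q1}: on 0 → {q0, q1}, on 1 → {q0, q2, q3}
{q0, q3}: on 0 → {q0, q1, q4}, on 1 → {q0, q3}
{q0, q2, q3}: on 0 → {q0, q1, q4}, on 1 → {q0, q3}
{q0, q1, q4}: on 0 → {q0, q1}, on 1 → {q0, q2, q3}
Reachable non-empty subsets: {q0}, {q0, q1}, {q0, q3}, {q0, q2, q3}, {q0, q1, q4} — 5 in total.

Final answer: 5 states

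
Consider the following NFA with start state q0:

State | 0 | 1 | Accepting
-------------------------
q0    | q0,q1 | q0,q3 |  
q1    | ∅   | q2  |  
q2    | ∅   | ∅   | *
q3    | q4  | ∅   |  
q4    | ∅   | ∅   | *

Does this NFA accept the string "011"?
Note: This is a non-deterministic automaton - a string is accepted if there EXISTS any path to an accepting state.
Track the set of states the NFA could be in: start {q0}
Read '0': {q0} → {q0, q1}
Read '1': {q0, q1} → {q0, q2, q3}
Read '1': {q0, q2, q3} → {q0, q3}
Final set {q0, q3} contains no accepting state → rejected.

Final answer: No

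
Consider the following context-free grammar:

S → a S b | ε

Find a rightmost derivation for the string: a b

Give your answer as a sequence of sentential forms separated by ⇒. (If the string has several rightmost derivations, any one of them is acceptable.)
Start with S.
Step 1: the rightmost non-terminal is S; apply S → a S b:  a S b
Step 2: the rightmost non-terminal is S; apply S → ε:  a b

Final answer: S ⇒ a S b ⇒ a b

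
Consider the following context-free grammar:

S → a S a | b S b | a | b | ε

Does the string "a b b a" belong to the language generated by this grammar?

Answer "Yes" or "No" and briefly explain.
A derivation exists: S ⇒ a S a ⇒ a b S b a ⇒ a b b a (using S → a S a, S → b S b, then S → ε).

Final answer: Yes - a valid derivation exists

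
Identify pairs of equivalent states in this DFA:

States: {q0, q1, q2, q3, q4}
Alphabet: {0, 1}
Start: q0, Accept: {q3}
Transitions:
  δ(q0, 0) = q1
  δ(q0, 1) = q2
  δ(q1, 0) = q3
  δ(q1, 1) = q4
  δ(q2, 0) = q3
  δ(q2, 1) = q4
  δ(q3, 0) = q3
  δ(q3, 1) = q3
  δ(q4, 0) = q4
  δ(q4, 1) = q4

Using the table-filling algorithm:
Round 0 – mark pairs where exactly one state is accepting: (q0,q3), (q1,q3), (q2,q3), (q3,q4)
Round 1 – newly marked: (q0,q1) [on 0: q1 vs q3, already marked]; (q0,q2) [on 0: q1 vs q3, already marked]; (q1,q4) [on 0: q3 vs q4, already marked]; (q2,q4) [on 0: q3 vs q4, already marked]
Round 2 – newly marked: (q0,q4) [on 0: q1 vs q4, already marked]
No further pairs can be marked.
(q1, q2) unmarked: δ(q1,0)=q3, δ(q2,0)=q3; δ(q1,1)=q4, δ(q2,1)=q4 → equivalent
Equivalent pairs: (q1, q2)

Final answer: Equivalent pairs: (q1, q2)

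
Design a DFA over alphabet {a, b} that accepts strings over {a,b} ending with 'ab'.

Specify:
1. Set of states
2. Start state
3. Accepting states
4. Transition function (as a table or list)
One valid DFA (any DFA recognizing the same language is acceptable):
States: {q0, q1, q2}
Start: q0
Accepting: {q2}
Transitions (accepting states marked with *):
State | a | b | Accepting
-------------------------
q0    | q1 | q0 |  
q1    | q1 | q2 |  
q2    | q1 | q0 | *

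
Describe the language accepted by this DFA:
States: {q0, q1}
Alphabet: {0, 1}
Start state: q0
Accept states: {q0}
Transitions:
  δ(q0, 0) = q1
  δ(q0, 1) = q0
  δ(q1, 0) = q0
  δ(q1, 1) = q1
Analyzing the DFA structure:
Start state: q0
Accept states: {q0}
Interpreting what each state remembers (checking against the transitions):
  q0: an even number of 0s has been read so far
  q1: an odd number of 0s has been read so far
  δ(q0, 0): in q0 (an even number of 0s has been read so far), after reading 0 we have: an odd number of 0s has been read so far → q1
  δ(q0, 1): in q0 (an even number of 0s has been read so far), after reading 1 we have: an even number of 0s has been read so far → q0
  δ(q1, 0): in q1 (an odd number of 0s has been read so far), after reading 0 we have: an even number of 0s has been read so far → q0
  δ(q1, 1): in q1 (an odd number of 0s has been read so far), after reading 1 we have: an odd number of 0s has been read so far → q1
A string is accepted iff it ends in {q0}, i.e. an even number of 0s has been read so far.
Language: All binary strings with an even number of 0s

Final answer: All binary strings with an even number of 0s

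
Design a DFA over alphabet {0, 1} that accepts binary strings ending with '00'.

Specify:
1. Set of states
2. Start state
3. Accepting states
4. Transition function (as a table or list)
One valid DFA (any DFA recognizing the same language is acceptable):
States: {q0, q1, q2}
Start: q0
Accepting: {q2}
Transitions (accepting states marked with *):
State | 0 | 1 | Accepting
-------------------------
q0    | q1 | q0 |  
q1    | q2 | q0 |  
q2    | q2 | q0 | *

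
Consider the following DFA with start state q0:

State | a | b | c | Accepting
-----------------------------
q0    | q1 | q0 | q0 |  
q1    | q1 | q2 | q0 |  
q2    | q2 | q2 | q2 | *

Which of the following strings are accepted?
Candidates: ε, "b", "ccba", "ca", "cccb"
ε: q0; q0 is not accepting → rejected
"b": q0 → q0; q0 is not accepting → rejected
"ccba": q0 → q0 → q0 → q0 → q1; q1 is not accepting → rejected
"ca": q0 → q0 → q1; q1 is not accepting → rejected
"cccb": q0 → q0 → q0 → q0 → q0; q0 is not accepting → rejected

Final answer: None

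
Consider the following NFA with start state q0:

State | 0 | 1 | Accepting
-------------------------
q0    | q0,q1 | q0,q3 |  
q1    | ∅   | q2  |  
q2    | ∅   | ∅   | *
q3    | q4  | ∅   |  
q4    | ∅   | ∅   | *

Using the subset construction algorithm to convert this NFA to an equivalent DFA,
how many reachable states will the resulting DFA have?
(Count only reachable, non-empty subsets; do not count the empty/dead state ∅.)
Start subset: {q0}
{q0}: on 0 → {q0, q1}, on 1 → {q0, q3}
{q0, q1}: on 0 → {q0, q1}, on 1 → {q0, q2, q3}
{q0, q3}: on 0 → {q0, q1, q4}, on 1 → {q0, q3}
{q0, q2, q3}: on 0 → {q0, q1, q4}, on 1 → {q0, q3}
{q0, q1, q4}: on 0 → {q0, q1}, on 1 → {q0, q2, q3}
Reachable non-empty subsets: {q0}, {q0, q1}, {q0, q3}, {q0, q2, q3}, {q0, q1, q4} — 5 in total.

Final answer: 5 states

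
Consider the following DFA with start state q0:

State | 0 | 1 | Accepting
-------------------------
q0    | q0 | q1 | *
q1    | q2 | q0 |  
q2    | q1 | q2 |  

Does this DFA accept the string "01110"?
Start in q0.
Read '0': q0 → q0
Read '1': q0 → q1
Read '1': q1 → q0
Read '1': q0 → q1
Read '0': q1 → q2
Final state q2 is not accepting, so the string is rejected.

Final answer: No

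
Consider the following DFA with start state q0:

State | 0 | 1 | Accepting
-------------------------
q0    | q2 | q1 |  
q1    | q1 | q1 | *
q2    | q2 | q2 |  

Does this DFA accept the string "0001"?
Start in q0.
Read '0': q0 → q2
Read '0': q2 → q2
Read '0': q2 → q2
Read '1': q2 → q2
Final state q2 is not accepting, so the string is rejected.

Final answer: No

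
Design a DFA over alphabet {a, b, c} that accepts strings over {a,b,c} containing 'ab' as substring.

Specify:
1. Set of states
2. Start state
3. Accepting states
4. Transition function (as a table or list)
One valid DFA (any DFA recognizing the same language is acceptable):
States: {q0, q1, q2}
Start: q0
Accepting: {q2}
Transitions (accepting states marked with *):
State | a | b | c | Accepting
-----------------------------
q0    | q1 | q0 | q0 |  
q1    | q1 | q2 | q0 |  
q2    | q2 | q2 | q2 | *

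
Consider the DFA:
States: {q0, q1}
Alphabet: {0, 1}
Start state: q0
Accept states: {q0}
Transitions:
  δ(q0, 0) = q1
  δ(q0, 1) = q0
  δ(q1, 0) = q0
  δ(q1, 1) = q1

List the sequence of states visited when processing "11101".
Starting at q0
Read '1': q0 -> q0
Read '1': q0 -> q0
Read '1': q0 -> q0
Read '0': q0 -> q1
Read '1': q1 -> q1

Final answer: q0 -> q0 -> q0 -> q0 -> q1 -> q1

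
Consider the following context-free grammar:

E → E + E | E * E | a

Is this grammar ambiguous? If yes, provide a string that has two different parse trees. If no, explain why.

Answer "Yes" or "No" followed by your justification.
Two different leftmost derivations of a + a * a:
  (1) E ⇒ E + E ⇒ a + E ⇒ a + E * E ⇒ a + a * E ⇒ a + a * a   (tree groups a + (a * a))
  (2) E ⇒ E * E ⇒ E + E * E ⇒ a + E * E ⇒ a + a * E ⇒ a + a * a   (tree groups (a + a) * a)
Two distinct leftmost derivations = two distinct parse trees, so the grammar is ambiguous.

Final answer: Yes - the string 'a + a * a' has two distinct leftmost derivations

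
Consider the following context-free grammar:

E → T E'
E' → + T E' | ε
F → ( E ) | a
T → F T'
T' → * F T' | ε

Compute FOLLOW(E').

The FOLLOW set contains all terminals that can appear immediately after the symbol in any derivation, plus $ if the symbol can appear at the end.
Useful FIRST sets: FIRST(E') = {+, ε}, FIRST(T') = {*, ε} (both E' and T' are nullable).
FOLLOW(E): E is the start symbol → $; E appears in F → ( E ) followed by ')' → FOLLOW(E) = {), $}.
FOLLOW(E'): E' appears at the right end of E → T E' and of E' → + T E', so FOLLOW(E') ⊇ FOLLOW(E) (the second occurrence adds nothing new). FOLLOW(E') = {), $}.

Final answer: {$, )}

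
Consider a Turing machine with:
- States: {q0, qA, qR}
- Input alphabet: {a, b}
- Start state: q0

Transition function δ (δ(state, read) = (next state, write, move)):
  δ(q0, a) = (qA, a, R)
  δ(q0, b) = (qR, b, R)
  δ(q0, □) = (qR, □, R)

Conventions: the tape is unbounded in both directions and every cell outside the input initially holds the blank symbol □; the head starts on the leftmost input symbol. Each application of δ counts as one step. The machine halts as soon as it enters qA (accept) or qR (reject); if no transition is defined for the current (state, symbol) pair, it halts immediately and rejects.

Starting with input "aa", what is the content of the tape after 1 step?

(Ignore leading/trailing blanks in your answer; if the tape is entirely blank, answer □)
Step 0: [q0]aa (head at position 0)
Step 1: δ(q0, a) = (qA, a, R)  ⊢  a[qA]a (head at position 1)
Tape after 1 step (ignoring surrounding blanks): aa

Final answer: Tape: aa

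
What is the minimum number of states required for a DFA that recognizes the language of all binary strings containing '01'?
Language: binary strings containing '01'
Lower bound (Myhill–Nerode): the prefixes ε, 0, 01 are pairwise distinguishable:
  ε vs 01: suffix ε distinguishes them (ε is rejected, 01 is accepted)
  0 vs 01: suffix ε distinguishes them (0 is rejected, 01 is accepted)
  ε vs 0: suffix 1 distinguishes them (ε·1 = 1 is rejected, 0·1 = 01 is accepted)
So any DFA needs at least 3 states.
Upper bound: a DFA with 3 states exists (one state per class above: 'no progress', 'last symbol 0', and 'seen 01' (accepting sink)).
Minimum states: 3

Final answer: 3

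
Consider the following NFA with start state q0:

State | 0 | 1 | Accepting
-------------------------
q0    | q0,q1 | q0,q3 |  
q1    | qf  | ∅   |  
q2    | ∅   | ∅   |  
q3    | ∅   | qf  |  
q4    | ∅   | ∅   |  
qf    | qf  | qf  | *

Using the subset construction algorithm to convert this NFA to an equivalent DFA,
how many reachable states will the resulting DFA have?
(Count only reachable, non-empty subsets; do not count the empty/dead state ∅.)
Start subset: {q0}
{q0}: on 0 → {q0, q1}, on 1 → {q0, q3}
{q0, q1}: on 0 → {q0, q1, qf}, on 1 → {q0, q3}
{q0, q3}: on 0 → {q0, q1}, on 1 → {q0, q3, qf}
{q0, q1, qf}: on 0 → {q0, q1, qf}, on 1 → {q0, q3, qf}
{q0, q3, qf}: on 0 → {q0, q1, qf}, on 1 → {q0, q3, qf}
Reachable non-empty subsets: {q0}, {q0, q1}, {q0, q3}, {q0, q1, qf}, {q0, q3, qf} — 5 in total.

Final answer: 5 states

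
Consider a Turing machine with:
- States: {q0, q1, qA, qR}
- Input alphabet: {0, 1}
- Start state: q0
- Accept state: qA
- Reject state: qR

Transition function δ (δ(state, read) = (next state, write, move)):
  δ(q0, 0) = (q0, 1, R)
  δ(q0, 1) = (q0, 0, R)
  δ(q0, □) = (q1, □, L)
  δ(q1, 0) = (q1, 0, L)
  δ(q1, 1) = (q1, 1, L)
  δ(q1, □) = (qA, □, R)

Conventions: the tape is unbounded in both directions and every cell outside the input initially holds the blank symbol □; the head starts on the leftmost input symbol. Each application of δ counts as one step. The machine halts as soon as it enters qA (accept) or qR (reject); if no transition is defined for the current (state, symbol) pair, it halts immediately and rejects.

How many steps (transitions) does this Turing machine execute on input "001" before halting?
Step 0: [q0]001 (head at position 0)
Step 1: δ(q0, 0) = (q0, 1, R)  ⊢  1[q0]01 (head at position 1)
Step 2: δ(q0, 0) = (q0, 1, R)  ⊢  11[q0]1 (head at position 2)
Step 3: δ(q0, 1) = (q0, 0, R)  ⊢  110[q0]□ (head at position 3)
Step 4: δ(q0, □) = (q1, □, L)  ⊢  11[q1]0□ (head at position 2)
Step 5: δ(q1, 0) = (q1, 0, L)  ⊢  1[q1]10□ (head at position 1)
Step 6: δ(q1, 1) = (q1, 1, L)  ⊢  [q1]110□ (head at position 0)
Step 7: δ(q1, 1) = (q1, 1, L)  ⊢  [q1]□110□ (head at position -1)
Step 8: δ(q1, □) = (qA, □, R)  ⊢  □[qA]110□ (head at position 0)
The machine is in qA, so it halts and accepts.
Number of transitions executed: 8.

Final answer: 8 steps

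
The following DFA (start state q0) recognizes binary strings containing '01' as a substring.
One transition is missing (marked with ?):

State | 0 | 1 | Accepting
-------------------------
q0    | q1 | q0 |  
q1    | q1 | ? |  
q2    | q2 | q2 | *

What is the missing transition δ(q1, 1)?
q2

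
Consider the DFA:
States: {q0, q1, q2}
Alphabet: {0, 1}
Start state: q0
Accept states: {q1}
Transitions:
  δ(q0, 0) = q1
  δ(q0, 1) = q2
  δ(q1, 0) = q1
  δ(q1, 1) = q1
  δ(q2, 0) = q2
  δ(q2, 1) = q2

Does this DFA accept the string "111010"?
Processing string "111010":
  q0 --1--> q2
  q2 --1--> q2
  q2 --1--> q2
  q2 --0--> q2
  q2 --1--> q2
  q2 --0--> q2
Final state: q2
Accept states: {q1}
q2 is not an accept state, so the string is rejected.

Final answer: No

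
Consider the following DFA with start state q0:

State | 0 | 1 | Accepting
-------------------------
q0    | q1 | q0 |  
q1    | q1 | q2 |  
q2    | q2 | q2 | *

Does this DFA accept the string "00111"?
Start in q0.
Read '0': q0 → q1
Read '0': q1 → q1
Read '1': q1 → q2
Read '1': q2 → q2
Read '1': q2 → q2
Final state q2 is accepting, so the string is accepted.

Final answer: Yes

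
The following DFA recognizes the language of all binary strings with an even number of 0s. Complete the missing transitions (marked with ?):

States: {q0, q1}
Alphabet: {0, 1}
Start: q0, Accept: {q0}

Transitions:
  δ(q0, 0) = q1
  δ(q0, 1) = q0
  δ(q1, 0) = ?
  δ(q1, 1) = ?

What each state remembers (consistent with the given transitions and accept states):
  q0: an even number of 0s has been read so far
  q1: an odd number of 0s has been read so far
Filling in the missing entries:
  δ(q1, 0): in q1 (an odd number of 0s has been read so far), after reading 0 we have: an even number of 0s has been read so far → q0
  δ(q1, 1): in q1 (an odd number of 0s has been read so far), after reading 1 we have: an odd number of 0s has been read so far → q1

Final answer: δ(q1, 0) = q0; δ(q1, 1) = q1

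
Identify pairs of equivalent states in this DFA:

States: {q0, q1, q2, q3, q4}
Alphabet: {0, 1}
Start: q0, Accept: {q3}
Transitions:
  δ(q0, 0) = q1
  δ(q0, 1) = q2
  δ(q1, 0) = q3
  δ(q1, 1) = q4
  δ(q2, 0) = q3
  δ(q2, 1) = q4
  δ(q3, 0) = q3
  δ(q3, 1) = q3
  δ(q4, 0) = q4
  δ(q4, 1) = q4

Using the table-filling algorithm:
Round 0 – mark pairs where exactly one state is accepting: (q0,q3), (q1,q3), (q2,q3), (q3,q4)
Round 1 – newly marked: (q0,q1) [on 0: q1 vs q3, already marked]; (q0,q2) [on 0: q1 vs q3, already marked]; (q1,q4) [on 0: q3 vs q4, already marked]; (q2,q4) [on 0: q3 vs q4, already marked]
Round 2 – newly marked: (q0,q4) [on 0: q1 vs q4, already marked]
No further pairs can be marked.
(q1, q2) unmarked: δ(q1,0)=q3, δ(q2,0)=q3; δ(q1,1)=q4, δ(q2,1)=q4 → equivalent
Equivalent pairs: (q1, q2)

Final answer: Equivalent pairs: (q1, q2)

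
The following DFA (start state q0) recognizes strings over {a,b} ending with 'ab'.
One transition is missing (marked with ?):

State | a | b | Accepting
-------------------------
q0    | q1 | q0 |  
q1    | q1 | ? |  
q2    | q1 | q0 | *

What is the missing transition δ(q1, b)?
q2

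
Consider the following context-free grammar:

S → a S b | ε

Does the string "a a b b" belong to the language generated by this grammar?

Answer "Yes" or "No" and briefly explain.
A derivation exists: S ⇒ a S b ⇒ a a S b b ⇒ a a b b (using S → a S b twice, then S → ε).

Final answer: Yes - a valid derivation exists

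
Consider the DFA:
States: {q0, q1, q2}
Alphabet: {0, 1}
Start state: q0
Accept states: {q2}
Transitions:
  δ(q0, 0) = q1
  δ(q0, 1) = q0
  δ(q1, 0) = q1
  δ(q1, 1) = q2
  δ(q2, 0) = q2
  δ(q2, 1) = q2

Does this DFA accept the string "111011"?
Processing string "111011":
  q0 --1--> q0
  q0 --1--> q0
  q0 --1--> q0
  q0 --0--> q1
  q1 --1--> q2
  q2 --1--> q2
Final state: q2
Accept states: {q2}
q2 is an accept state, so the string is accepted.

Final answer: Yes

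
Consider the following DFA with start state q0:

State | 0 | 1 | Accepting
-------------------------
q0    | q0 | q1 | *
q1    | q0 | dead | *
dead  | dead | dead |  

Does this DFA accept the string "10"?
Start in q0.
Read '1': q0 → q1
Read '0': q1 → q0
Final state q0 is accepting, so the string is accepted.

Final answer: Yes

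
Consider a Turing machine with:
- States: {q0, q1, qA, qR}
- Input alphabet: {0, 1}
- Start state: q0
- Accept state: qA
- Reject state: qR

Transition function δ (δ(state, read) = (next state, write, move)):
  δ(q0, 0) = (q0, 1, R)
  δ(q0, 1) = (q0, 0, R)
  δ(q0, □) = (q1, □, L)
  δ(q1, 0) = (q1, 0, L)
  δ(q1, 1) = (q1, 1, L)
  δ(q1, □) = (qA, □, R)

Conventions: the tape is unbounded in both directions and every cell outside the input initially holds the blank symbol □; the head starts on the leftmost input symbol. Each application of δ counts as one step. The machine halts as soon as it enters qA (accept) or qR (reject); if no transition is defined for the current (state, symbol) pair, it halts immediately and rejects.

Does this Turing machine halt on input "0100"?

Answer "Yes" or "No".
Step 0: [q0]0100 (head at position 0)
Step 1: δ(q0, 0) = (q0, 1, R)  ⊢  1[q0]100 (head at position 1)
Step 2: δ(q0, 1) = (q0, 0, R)  ⊢  10[q0]00 (head at position 2)
Step 3: δ(q0, 0) = (q0, 1, R)  ⊢  101[q0]0 (head at position 3)
Step 4: δ(q0, 0) = (q0, 1, R)  ⊢  1011[q0]□ (head at position 4)
Step 5: δ(q0, □) = (q1, □, L)  ⊢  101[q1]1□ (head at position 3)
Step 6: δ(q1, 1) = (q1, 1, L)  ⊢  10[q1]11□ (head at position 2)
Step 7: δ(q1, 1) = (q1, 1, L)  ⊢  1[q1]011□ (head at position 1)
Step 8: δ(q1, 0) = (q1, 0, L)  ⊢  [q1]1011□ (head at position 0)
Step 9: δ(q1, 1) = (q1, 1, L)  ⊢  [q1]□1011□ (head at position -1)
Step 10: δ(q1, □) = (qA, □, R)  ⊢  □[qA]1011□ (head at position 0)
The machine is in qA, so it halts and accepts.
It halts after 10 steps.

Final answer: Yes - halts after 10 steps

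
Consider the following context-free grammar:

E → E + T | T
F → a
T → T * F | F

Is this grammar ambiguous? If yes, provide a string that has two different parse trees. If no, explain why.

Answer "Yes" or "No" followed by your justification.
This is the standard stratified expression grammar: '+' is introduced only by the left-recursive rule E → E + T and '*' only by the left-recursive rule T → T * F, with F → a. For any string, the last '+' must be the one produced at the root E (everything after it is a T containing no '+'), and likewise within each T the last '*' is produced at its root. This fixes the parse tree uniquely (left-associative, '*' binding tighter than '+'), so every string has exactly one parse tree.

Final answer: No - the grammar is unambiguous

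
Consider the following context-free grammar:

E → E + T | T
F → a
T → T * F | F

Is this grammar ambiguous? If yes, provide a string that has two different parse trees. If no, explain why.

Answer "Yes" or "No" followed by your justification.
This is the standard stratified expression grammar: '+' is introduced only by the left-recursive rule E → E + T and '*' only by the left-recursive rule T → T * F, with F → a. For any string, the last '+' must be the one produced at the root E (everything after it is a T containing no '+'), and likewise within each T the last '*' is produced at its root. This fixes the parse tree uniquely (left-associative, '*' binding tighter than '+'), so every string has exactly one parse tree.

Final answer: No - the grammar is unambiguous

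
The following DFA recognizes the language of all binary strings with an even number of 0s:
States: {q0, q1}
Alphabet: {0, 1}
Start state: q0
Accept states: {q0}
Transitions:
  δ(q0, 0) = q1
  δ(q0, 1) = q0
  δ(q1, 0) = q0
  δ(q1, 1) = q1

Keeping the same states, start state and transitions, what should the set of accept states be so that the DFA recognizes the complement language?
The DFA is complete (every state has a transition on every symbol), so the complement
is recognized by the same DFA with accepting and non-accepting states swapped.
Original accept states: {q0}
Complement accept states = All states - Original accept states
= {q0, q1} - {q0}
= {q1}
Complement language: strings with an ODD number of 0s

Final answer: {q1}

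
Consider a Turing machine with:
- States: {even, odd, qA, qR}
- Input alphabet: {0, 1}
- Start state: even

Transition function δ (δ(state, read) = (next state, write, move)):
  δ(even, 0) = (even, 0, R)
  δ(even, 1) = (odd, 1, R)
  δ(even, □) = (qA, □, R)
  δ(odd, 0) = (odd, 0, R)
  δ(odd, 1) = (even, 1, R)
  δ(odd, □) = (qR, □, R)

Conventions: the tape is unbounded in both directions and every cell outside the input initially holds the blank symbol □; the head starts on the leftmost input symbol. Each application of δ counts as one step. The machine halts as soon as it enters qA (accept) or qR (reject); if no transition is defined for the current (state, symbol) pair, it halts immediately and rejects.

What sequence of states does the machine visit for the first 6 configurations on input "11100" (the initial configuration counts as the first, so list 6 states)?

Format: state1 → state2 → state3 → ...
Step 0: [even]11100 (head at position 0)
Step 1: δ(even, 1) = (odd, 1, R)  ⊢  1[odd]1100 (head at position 1)
Step 2: δ(odd, 1) = (even, 1, R)  ⊢  11[even]100 (head at position 2)
Step 3: δ(even, 1) = (odd, 1, R)  ⊢  111[odd]00 (head at position 3)
Step 4: δ(odd, 0) = (odd, 0, R)  ⊢  1110[odd]0 (head at position 4)
Step 5: δ(odd, 0) = (odd, 0, R)  ⊢  11100[odd]□ (head at position 5)
Reading off the states of these 6 configurations: even → odd → even → odd → odd → odd

Final answer: even → odd → even → odd → odd → odd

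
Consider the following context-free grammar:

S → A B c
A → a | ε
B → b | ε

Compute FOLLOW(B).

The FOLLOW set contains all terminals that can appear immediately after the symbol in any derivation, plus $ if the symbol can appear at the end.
B occurs in S → A B c, immediately followed by the terminal c. So FOLLOW(B) = {c}.

Final answer: {c}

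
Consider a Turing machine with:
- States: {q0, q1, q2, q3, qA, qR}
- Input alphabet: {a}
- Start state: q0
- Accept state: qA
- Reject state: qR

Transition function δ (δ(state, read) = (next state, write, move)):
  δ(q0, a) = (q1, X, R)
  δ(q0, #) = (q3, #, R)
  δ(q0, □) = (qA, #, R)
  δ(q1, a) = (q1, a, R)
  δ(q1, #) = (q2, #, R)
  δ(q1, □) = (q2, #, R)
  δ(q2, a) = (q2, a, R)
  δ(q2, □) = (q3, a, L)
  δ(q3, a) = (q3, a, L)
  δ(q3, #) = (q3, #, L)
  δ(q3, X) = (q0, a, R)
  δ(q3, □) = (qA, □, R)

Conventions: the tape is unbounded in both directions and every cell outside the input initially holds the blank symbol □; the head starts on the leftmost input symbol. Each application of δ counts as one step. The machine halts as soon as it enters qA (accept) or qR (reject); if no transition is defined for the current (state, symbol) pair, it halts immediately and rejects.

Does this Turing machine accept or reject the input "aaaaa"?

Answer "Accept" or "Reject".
Trace (configuration after each step, as tape_left[state]tape_right with head position):
Step 0: [q0]aaaaa (head at position 0)
Step 1: X[q1]aaaa (head 1)
Step 2: Xa[q1]aaa (head 2)
Step 3: Xaa[q1]aa (head 3)
Step 4: Xaaa[q1]a (head 4)
Step 5: Xaaaa[q1]□ (head 5)
Step 6: Xaaaa#[q2]□ (head 6)
Step 7: Xaaaa[q3]#a (head 5)
Step 8: Xaaa[q3]a#a (head 4)
Step 9: Xaa[q3]aa#a (head 3)
Step 10: Xa[q3]aaa#a (head 2)
Step 11: X[q3]aaaa#a (head 1)
Step 12: [q3]Xaaaa#a (head 0)
Step 13: a[q0]aaaa#a (head 1)
Step 14: aX[q1]aaa#a (head 2)
Step 15: aXa[q1]aa#a (head 3)
Step 16: aXaa[q1]a#a (head 4)
Step 17: aXaaa[q1]#a (head 5)
Step 18: aXaaa#[q2]a (head 6)
Step 19: aXaaa#a[q2]□ (head 7)
Step 20: aXaaa#[q3]aa (head 6)
Step 21: aXaaa[q3]#aa (head 5)
Step 22: aXaa[q3]a#aa (head 4)
Step 23: aXa[q3]aa#aa (head 3)
Step 24: aX[q3]aaa#aa (head 2)
Step 25: a[q3]Xaaa#aa (head 1)
Step 26: aa[q0]aaa#aa (head 2)
Step 27: aaX[q1]aa#aa (head 3)
Step 28: aaXa[q1]a#aa (head 4)
Step 29: aaXaa[q1]#aa (head 5)
Step 30: aaXaa#[q2]aa (head 6)
Step 31: aaXaa#a[q2]a (head 7)
Step 32: aaXaa#aa[q2]□ (head 8)
Step 33: aaXaa#a[q3]aa (head 7)
Step 34: aaXaa#[q3]aaa (head 6)
Step 35: aaXaa[q3]#aaa (head 5)
Step 36: aaXa[q3]a#aaa (head 4)
Step 37: aaX[q3]aa#aaa (head 3)
Step 38: aa[q3]Xaa#aaa (head 2)
Step 39: aaa[q0]aa#aaa (head 3)
Step 40: aaaX[q1]a#aaa (head 4)
Step 41: aaaXa[q1]#aaa (head 5)
Step 42: aaaXa#[q2]aaa (head 6)
Step 43: aaaXa#a[q2]aa (head 7)
Step 44: aaaXa#aa[q2]a (head 8)
Step 45: aaaXa#aaa[q2]□ (head 9)
Step 46: aaaXa#aa[q3]aa (head 8)
Step 47: aaaXa#a[q3]aaa (head 7)
Step 48: aaaXa#[q3]aaaa (head 6)
Step 49: aaaXa[q3]#aaaa (head 5)
Step 50: aaaX[q3]a#aaaa (head 4)
Step 51: aaa[q3]Xa#aaaa (head 3)
Step 52: aaaa[q0]a#aaaa (head 4)
Step 53: aaaaX[q1]#aaaa (head 5)
Step 54: aaaaX#[q2]aaaa (head 6)
Step 55: aaaaX#a[q2]aaa (head 7)
Step 56: aaaaX#aa[q2]aa (head 8)
Step 57: aaaaX#aaa[q2]a (head 9)
Step 58: aaaaX#aaaa[q2]□ (head 10)
Step 59: aaaaX#aaa[q3]aa (head 9)
Step 60: aaaaX#aa[q3]aaa (head 8)
Step 61: aaaaX#a[q3]aaaa (head 7)
Step 62: aaaaX#[q3]aaaaa (head 6)
Step 63: aaaaX[q3]#aaaaa (head 5)
Step 64: aaaa[q3]X#aaaaa (head 4)
Step 65: aaaaa[q0]#aaaaa (head 5)
Step 66: aaaaa#[q3]aaaaa (head 6)
Step 67: aaaaa[q3]#aaaaa (head 5)
Step 68: aaaa[q3]a#aaaaa (head 4)
Step 69: aaa[q3]aa#aaaaa (head 3)
Step 70: aa[q3]aaa#aaaaa (head 2)
Step 71: a[q3]aaaa#aaaaa (head 1)
Step 72: [q3]aaaaa#aaaaa (head 0)
Step 73: [q3]□aaaaa#aaaaa (head -1)
Step 74: □[qA]aaaaa#aaaaa (head 0)
The machine is in qA, so it halts and accepts.

Final answer: Accept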